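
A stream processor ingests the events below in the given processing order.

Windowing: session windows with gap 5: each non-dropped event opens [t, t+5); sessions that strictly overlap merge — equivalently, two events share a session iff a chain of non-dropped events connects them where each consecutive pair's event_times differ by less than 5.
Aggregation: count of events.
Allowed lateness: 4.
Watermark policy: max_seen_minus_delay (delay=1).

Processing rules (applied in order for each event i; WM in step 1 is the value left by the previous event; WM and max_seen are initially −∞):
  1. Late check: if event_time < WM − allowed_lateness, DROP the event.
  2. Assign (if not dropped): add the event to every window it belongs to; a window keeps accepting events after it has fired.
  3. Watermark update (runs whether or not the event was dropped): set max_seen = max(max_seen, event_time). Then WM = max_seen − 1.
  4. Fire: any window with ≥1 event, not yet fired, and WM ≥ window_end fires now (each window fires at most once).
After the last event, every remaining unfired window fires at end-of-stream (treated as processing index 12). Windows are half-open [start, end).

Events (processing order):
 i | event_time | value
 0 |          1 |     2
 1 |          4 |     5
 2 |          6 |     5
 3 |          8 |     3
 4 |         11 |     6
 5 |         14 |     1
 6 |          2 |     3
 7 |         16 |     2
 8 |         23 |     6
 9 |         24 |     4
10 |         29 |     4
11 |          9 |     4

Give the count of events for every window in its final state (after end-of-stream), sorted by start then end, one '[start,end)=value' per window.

i=0 t=1 v=2: → [1,6); WM=0
i=1 t=4 v=5: → [1,9); WM=3
i=2 t=6 v=5: → [1,11); WM=5
i=3 t=8 v=3: → [1,13); WM=7
i=4 t=11 v=6: → [1,16); WM=10
i=5 t=14 v=1: → [1,19); WM=13
i=6 t=2 v=3: DROP (t<13-4); WM=13
i=7 t=16 v=2: → [1,21); WM=15
i=8 t=23 v=6: → [23,28); WM=22
i=9 t=24 v=4: → [23,29); WM=23
i=10 t=29 v=4: → [29,34); WM=28
i=11 t=9 v=4: DROP (t<28-4); WM=28

[1,21)=7 [23,29)=2 [29,34)=1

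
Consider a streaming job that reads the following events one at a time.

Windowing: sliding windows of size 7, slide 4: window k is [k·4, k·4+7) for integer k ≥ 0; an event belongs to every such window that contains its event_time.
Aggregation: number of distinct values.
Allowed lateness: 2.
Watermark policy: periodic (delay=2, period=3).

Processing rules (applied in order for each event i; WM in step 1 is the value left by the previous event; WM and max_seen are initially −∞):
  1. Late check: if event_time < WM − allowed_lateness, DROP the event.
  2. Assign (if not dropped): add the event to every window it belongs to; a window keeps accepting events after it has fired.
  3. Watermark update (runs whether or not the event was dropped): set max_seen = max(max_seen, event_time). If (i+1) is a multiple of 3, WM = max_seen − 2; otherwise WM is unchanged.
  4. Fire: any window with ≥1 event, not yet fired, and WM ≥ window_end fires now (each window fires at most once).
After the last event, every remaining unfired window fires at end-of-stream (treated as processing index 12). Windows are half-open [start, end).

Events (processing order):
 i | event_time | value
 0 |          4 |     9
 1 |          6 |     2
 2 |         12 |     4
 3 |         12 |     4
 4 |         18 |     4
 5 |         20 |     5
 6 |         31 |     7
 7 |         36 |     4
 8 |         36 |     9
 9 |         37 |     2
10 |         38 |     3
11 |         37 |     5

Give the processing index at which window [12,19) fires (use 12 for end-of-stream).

i=0 t=4 v=9: → [4,11),[0,7); WM=−∞
i=1 t=6 v=2: → [4,11),[0,7); WM=−∞
i=2 t=12 v=4: → [12,19),[8,15); WM=10; [0,7) fires=2
i=3 t=12 v=4: → [12,19),[8,15); WM=10
i=4 t=18 v=4: → [16,23),[12,19); WM=10
i=5 t=20 v=5: → [20,27),[16,23); WM=18; [4,11) fires=2 [8,15) fires=1
i=6 t=31 v=7: → [28,35); WM=18
i=7 t=36 v=4: → [36,43),[32,39); WM=18
i=8 t=36 v=9: → [36,43),[32,39); WM=34; [12,19) fires=1 [16,23) fires=2 [20,27) fires=1
i=9 t=37 v=2: → [36,43),[32,39); WM=34
i=10 t=38 v=3: → [36,43),[32,39); WM=34
i=11 t=37 v=5: → [36,43),[32,39); WM=36; [28,35) fires=1

8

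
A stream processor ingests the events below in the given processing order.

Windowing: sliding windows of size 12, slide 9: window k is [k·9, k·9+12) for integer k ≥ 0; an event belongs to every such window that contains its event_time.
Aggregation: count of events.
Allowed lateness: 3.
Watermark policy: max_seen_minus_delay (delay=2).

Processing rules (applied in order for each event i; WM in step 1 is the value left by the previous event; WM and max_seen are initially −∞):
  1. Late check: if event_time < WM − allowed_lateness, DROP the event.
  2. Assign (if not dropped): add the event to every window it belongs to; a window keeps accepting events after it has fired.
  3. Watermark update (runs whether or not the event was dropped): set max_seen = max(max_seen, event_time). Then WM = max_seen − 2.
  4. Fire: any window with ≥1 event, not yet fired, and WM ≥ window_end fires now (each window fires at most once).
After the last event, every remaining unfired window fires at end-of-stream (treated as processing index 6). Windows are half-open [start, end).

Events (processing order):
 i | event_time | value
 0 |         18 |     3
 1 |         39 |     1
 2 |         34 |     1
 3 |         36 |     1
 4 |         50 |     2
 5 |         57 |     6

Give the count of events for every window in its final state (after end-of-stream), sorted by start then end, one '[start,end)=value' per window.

i=0 t=18 v=3: → [18,30),[9,21); WM=16
i=1 t=39 v=1: → [36,48); WM=37; [9,21) fires=1 [18,30) fires=1
i=2 t=34 v=1: → [27,39); WM=37
i=3 t=36 v=1: → [36,48),[27,39); WM=37
i=4 t=50 v=2: → [45,57); WM=48; [27,39) fires=2 [36,48) fires=2
i=5 t=57 v=6: → [54,66); WM=55

[9,21)=1 [18,30)=1 [27,39)=2 [36,48)=2 [45,57)=1 [54,66)=1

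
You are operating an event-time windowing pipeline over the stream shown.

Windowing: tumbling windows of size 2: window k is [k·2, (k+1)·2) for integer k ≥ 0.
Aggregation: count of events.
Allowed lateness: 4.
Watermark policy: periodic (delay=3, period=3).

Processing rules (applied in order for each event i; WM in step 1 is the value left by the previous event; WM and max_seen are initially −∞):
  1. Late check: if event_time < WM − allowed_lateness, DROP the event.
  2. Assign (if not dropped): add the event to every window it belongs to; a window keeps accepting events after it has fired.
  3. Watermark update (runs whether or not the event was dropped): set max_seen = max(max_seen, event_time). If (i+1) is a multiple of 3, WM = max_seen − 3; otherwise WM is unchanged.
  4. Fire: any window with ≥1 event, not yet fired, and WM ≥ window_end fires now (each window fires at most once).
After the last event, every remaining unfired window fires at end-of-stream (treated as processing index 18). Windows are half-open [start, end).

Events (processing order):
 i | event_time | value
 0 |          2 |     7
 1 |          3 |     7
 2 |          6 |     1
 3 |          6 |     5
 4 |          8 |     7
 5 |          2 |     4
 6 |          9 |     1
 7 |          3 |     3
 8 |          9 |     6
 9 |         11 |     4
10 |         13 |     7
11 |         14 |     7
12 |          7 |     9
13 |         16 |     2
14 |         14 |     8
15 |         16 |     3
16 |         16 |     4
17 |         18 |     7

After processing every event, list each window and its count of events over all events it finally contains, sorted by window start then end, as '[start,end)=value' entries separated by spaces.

[2,4)=4 [6,8)=3 [8,10)=3 [10,12)=1 [12,14)=1 [14,16)=2 [16,18)=3 [18,20)=1

i=0 t=2 v=7: → [2,4); WM=−∞
i=1 t=3 v=7: → [2,4); WM=−∞
i=2 t=6 v=1: → [6,8); WM=3
i=3 t=6 v=5: → [6,8); WM=3
i=4 t=8 v=7: → [8,10); WM=3
i=5 t=2 v=4: → [2,4); WM=5; [2,4) fires=3
i=6 t=9 v=1: → [8,10); WM=5
i=7 t=3 v=3: → [2,4); WM=5
i=8 t=9 v=6: → [8,10); WM=6
i=9 t=11 v=4: → [10,12); WM=6
i=10 t=13 v=7: → [12,14); WM=6
i=11 t=14 v=7: → [14,16); WM=11; [6,8) fires=2 [8,10) fires=3
i=12 t=7 v=9: → [6,8); WM=11
i=13 t=16 v=2: → [16,18); WM=11
i=14 t=14 v=8: → [14,16); WM=13; [10,12) fires=1
i=15 t=16 v=3: → [16,18); WM=13
i=16 t=16 v=4: → [16,18); WM=13
i=17 t=18 v=7: → [18,20); WM=15; [12,14) fires=1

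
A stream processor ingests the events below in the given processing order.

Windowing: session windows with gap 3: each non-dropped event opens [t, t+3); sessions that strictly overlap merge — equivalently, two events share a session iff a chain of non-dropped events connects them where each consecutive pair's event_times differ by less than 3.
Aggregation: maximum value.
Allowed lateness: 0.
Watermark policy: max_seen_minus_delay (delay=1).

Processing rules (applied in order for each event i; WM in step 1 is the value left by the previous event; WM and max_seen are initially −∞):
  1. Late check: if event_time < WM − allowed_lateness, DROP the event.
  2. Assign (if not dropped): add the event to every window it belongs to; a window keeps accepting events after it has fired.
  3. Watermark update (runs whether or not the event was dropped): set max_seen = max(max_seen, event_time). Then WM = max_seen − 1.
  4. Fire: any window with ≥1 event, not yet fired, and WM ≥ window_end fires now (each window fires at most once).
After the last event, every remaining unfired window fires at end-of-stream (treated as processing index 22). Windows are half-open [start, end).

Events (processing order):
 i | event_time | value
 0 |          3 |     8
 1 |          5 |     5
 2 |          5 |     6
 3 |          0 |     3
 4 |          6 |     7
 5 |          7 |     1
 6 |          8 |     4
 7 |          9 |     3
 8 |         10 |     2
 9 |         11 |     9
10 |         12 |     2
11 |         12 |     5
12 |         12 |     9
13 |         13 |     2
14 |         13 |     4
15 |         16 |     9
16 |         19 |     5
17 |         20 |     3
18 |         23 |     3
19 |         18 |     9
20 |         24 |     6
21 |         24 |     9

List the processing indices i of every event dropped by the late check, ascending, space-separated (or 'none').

3 19

i=0 t=3 v=8: → [3,6); WM=2
i=1 t=5 v=5: → [3,8); WM=4
i=2 t=5 v=6: → [3,8); WM=4
i=3 t=0 v=3: DROP (t<4-0); WM=4
i=4 t=6 v=7: → [3,9); WM=5
i=5 t=7 v=1: → [3,10); WM=6
i=6 t=8 v=4: → [3,11); WM=7
i=7 t=9 v=3: → [3,12); WM=8
i=8 t=10 v=2: → [3,13); WM=9
i=9 t=11 v=9: → [3,14); WM=10
i=10 t=12 v=2: → [3,15); WM=11
i=11 t=12 v=5: → [3,15); WM=11
i=12 t=12 v=9: → [3,15); WM=11
i=13 t=13 v=2: → [3,16); WM=12
i=14 t=13 v=4: → [3,16); WM=12
i=15 t=16 v=9: → [16,19); WM=15
i=16 t=19 v=5: → [19,22); WM=18
i=17 t=20 v=3: → [19,23); WM=19
i=18 t=23 v=3: → [23,26); WM=22
i=19 t=18 v=9: DROP (t<22-0); WM=22
i=20 t=24 v=6: → [23,27); WM=23
i=21 t=24 v=9: → [23,27); WM=23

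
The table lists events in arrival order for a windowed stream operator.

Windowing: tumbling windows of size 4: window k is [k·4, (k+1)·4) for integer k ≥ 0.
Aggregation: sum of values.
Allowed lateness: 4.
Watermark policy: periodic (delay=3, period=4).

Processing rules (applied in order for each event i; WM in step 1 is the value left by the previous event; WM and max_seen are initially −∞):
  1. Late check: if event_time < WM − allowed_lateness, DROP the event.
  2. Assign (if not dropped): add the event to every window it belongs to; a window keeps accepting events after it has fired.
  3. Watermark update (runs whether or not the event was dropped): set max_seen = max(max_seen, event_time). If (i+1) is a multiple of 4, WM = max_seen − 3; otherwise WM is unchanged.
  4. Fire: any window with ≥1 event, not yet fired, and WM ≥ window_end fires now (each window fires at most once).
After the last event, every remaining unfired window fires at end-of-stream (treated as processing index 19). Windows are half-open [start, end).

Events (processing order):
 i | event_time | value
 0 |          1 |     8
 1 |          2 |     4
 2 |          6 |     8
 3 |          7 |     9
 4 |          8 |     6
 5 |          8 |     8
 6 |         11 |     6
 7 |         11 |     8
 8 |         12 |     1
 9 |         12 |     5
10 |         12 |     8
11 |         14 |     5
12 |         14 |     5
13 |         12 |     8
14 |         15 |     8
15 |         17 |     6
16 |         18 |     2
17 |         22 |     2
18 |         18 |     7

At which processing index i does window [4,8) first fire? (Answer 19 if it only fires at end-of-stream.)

7

i=0 t=1 v=8: → [0,4); WM=−∞
i=1 t=2 v=4: → [0,4); WM=−∞
i=2 t=6 v=8: → [4,8); WM=−∞
i=3 t=7 v=9: → [4,8); WM=4; [0,4) fires=12
i=4 t=8 v=6: → [8,12); WM=4
i=5 t=8 v=8: → [8,12); WM=4
i=6 t=11 v=6: → [8,12); WM=4
i=7 t=11 v=8: → [8,12); WM=8; [4,8) fires=17
i=8 t=12 v=1: → [12,16); WM=8
i=9 t=12 v=5: → [12,16); WM=8
i=10 t=12 v=8: → [12,16); WM=8
i=11 t=14 v=5: → [12,16); WM=11
i=12 t=14 v=5: → [12,16); WM=11
i=13 t=12 v=8: → [12,16); WM=11
i=14 t=15 v=8: → [12,16); WM=11
i=15 t=17 v=6: → [16,20); WM=14; [8,12) fires=28
i=16 t=18 v=2: → [16,20); WM=14
i=17 t=22 v=2: → [20,24); WM=14
i=18 t=18 v=7: → [16,20); WM=14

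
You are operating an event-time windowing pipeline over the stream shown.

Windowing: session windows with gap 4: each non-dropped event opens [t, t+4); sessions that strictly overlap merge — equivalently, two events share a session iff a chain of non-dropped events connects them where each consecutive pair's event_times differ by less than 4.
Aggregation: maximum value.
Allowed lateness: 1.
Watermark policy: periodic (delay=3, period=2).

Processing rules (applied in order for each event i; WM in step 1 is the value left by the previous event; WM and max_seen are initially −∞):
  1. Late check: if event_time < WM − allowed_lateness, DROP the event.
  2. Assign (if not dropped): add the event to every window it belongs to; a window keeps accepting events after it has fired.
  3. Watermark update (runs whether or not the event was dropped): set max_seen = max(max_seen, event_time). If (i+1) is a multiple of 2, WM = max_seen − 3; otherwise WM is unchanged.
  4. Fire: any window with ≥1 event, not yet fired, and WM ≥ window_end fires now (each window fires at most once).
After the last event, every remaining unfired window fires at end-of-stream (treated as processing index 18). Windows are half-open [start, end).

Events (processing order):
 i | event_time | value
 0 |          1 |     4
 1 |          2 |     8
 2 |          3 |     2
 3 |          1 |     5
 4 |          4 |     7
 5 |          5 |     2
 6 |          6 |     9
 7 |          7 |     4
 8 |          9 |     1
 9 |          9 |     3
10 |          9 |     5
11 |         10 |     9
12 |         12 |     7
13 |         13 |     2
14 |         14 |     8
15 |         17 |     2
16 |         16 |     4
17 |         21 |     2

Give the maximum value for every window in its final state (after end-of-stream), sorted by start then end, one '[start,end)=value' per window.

[1,21)=9 [21,25)=2

i=0 t=1 v=4: → [1,5); WM=−∞
i=1 t=2 v=8: → [1,6); WM=-1
i=2 t=3 v=2: → [1,7); WM=-1
i=3 t=1 v=5: → [1,7); WM=0
i=4 t=4 v=7: → [1,8); WM=0
i=5 t=5 v=2: → [1,9); WM=2
i=6 t=6 v=9: → [1,10); WM=2
i=7 t=7 v=4: → [1,11); WM=4
i=8 t=9 v=1: → [1,13); WM=4
i=9 t=9 v=3: → [1,13); WM=6
i=10 t=9 v=5: → [1,13); WM=6
i=11 t=10 v=9: → [1,14); WM=7
i=12 t=12 v=7: → [1,16); WM=7
i=13 t=13 v=2: → [1,17); WM=10
i=14 t=14 v=8: → [1,18); WM=10
i=15 t=17 v=2: → [1,21); WM=14
i=16 t=16 v=4: → [1,21); WM=14
i=17 t=21 v=2: → [21,25); WM=18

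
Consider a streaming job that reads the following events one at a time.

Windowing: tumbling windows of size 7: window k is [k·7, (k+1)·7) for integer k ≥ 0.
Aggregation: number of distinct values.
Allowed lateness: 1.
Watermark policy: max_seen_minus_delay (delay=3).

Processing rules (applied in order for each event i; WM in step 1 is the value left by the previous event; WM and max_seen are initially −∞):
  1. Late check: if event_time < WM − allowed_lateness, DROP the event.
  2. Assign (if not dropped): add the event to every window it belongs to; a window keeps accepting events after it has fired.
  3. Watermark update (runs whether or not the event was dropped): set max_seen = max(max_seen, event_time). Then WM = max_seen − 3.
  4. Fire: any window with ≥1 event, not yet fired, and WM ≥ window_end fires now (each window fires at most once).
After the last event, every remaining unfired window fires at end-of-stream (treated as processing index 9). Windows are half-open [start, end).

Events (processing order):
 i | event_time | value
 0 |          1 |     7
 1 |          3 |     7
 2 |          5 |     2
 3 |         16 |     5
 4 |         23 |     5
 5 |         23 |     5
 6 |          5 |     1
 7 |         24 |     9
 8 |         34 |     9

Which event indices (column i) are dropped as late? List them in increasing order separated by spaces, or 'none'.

6

i=0 t=1 v=7: → [0,7); WM=-2
i=1 t=3 v=7: → [0,7); WM=0
i=2 t=5 v=2: → [0,7); WM=2
i=3 t=16 v=5: → [14,21); WM=13; [0,7) fires=2
i=4 t=23 v=5: → [21,28); WM=20
i=5 t=23 v=5: → [21,28); WM=20
i=6 t=5 v=1: DROP (t<20-1); WM=20
i=7 t=24 v=9: → [21,28); WM=21; [14,21) fires=1
i=8 t=34 v=9: → [28,35); WM=31; [21,28) fires=2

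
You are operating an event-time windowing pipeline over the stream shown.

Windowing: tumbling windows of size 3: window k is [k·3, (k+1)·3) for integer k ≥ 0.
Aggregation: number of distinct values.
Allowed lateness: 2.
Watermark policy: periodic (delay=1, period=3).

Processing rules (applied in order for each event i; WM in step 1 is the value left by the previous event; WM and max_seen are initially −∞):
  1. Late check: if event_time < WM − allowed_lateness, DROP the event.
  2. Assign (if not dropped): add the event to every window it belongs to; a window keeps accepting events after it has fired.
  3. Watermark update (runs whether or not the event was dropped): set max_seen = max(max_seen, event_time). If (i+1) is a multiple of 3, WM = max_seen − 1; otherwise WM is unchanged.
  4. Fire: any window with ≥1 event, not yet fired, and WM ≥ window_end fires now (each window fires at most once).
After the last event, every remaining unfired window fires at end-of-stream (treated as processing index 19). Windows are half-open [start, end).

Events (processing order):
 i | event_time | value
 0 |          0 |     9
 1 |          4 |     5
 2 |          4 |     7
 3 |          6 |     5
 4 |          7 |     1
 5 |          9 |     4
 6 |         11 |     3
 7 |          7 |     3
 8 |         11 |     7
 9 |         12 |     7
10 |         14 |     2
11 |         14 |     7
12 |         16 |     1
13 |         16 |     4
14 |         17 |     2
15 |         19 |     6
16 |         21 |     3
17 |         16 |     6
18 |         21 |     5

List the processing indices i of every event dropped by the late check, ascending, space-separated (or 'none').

none

i=0 t=0 v=9: → [0,3); WM=−∞
i=1 t=4 v=5: → [3,6); WM=−∞
i=2 t=4 v=7: → [3,6); WM=3; [0,3) fires=1
i=3 t=6 v=5: → [6,9); WM=3
i=4 t=7 v=1: → [6,9); WM=3
i=5 t=9 v=4: → [9,12); WM=8; [3,6) fires=2
i=6 t=11 v=3: → [9,12); WM=8
i=7 t=7 v=3: → [6,9); WM=8
i=8 t=11 v=7: → [9,12); WM=10; [6,9) fires=3
i=9 t=12 v=7: → [12,15); WM=10
i=10 t=14 v=2: → [12,15); WM=10
i=11 t=14 v=7: → [12,15); WM=13; [9,12) fires=3
i=12 t=16 v=1: → [15,18); WM=13
i=13 t=16 v=4: → [15,18); WM=13
i=14 t=17 v=2: → [15,18); WM=16; [12,15) fires=2
i=15 t=19 v=6: → [18,21); WM=16
i=16 t=21 v=3: → [21,24); WM=16
i=17 t=16 v=6: → [15,18); WM=20; [15,18) fires=4
i=18 t=21 v=5: → [21,24); WM=20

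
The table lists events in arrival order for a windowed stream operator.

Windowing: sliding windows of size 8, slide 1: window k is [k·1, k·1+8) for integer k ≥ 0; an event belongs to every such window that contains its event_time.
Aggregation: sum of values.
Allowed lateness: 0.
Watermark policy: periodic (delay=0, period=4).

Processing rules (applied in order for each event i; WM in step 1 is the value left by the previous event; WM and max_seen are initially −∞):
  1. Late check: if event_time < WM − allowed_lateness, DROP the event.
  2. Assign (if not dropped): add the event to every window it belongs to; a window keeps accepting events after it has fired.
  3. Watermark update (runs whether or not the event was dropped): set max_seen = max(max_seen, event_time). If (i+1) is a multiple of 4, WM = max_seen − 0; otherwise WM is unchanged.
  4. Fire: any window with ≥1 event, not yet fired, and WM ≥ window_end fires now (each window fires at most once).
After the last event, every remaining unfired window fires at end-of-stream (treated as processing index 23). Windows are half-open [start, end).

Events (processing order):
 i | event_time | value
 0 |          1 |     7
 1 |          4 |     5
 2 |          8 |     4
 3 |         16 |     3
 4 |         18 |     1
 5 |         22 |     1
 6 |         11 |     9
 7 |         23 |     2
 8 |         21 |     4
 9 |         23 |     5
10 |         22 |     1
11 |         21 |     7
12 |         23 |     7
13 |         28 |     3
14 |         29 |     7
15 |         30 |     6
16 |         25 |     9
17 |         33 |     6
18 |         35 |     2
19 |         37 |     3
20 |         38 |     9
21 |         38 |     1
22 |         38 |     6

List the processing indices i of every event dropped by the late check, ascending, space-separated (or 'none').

6 8 10 11 16

i=0 t=1 v=7: → [1,9),[0,8); WM=−∞
i=1 t=4 v=5: → [4,12),[3,11),[2,10),[1,9),[0,8); WM=−∞
i=2 t=8 v=4: → [8,16),[7,15),[6,14),[5,13),[4,12),[3,11),[2,10),[1,9); WM=−∞
i=3 t=16 v=3: → [16,24),[15,23),[14,22),[13,21),[12,20),[11,19),[10,18),[9,17); WM=16; [0,8) fires=12 [1,9) fires=16 [2,10) fires=9 [3,11) fires=9 [4,12) fires=9 [5,13) fires=4 [6,14) fires=4 [7,15) fires=4 [8,16) fires=4
i=4 t=18 v=1: → [18,26),[17,25),[16,24),[15,23),[14,22),[13,21),[12,20),[11,19); WM=16
i=5 t=22 v=1: → [22,30),[21,29),[20,28),[19,27),[18,26),[17,25),[16,24),[15,23); WM=16
i=6 t=11 v=9: DROP (t<16-0); WM=16
i=7 t=23 v=2: → [23,31),[22,30),[21,29),[20,28),[19,27),[18,26),[17,25),[16,24); WM=23; [9,17) fires=3 [10,18) fires=3 [11,19) fires=4 [12,20) fires=4 [13,21) fires=4 [14,22) fires=4 [15,23) fires=5
i=8 t=21 v=4: DROP (t<23-0); WM=23
i=9 t=23 v=5: → [23,31),[22,30),[21,29),[20,28),[19,27),[18,26),[17,25),[16,24); WM=23
i=10 t=22 v=1: DROP (t<23-0); WM=23
i=11 t=21 v=7: DROP (t<23-0); WM=23
i=12 t=23 v=7: → [23,31),[22,30),[21,29),[20,28),[19,27),[18,26),[17,25),[16,24); WM=23
i=13 t=28 v=3: → [28,36),[27,35),[26,34),[25,33),[24,32),[23,31),[22,30),[21,29); WM=23
i=14 t=29 v=7: → [29,37),[28,36),[27,35),[26,34),[25,33),[24,32),[23,31),[22,30); WM=23
i=15 t=30 v=6: → [30,38),[29,37),[28,36),[27,35),[26,34),[25,33),[24,32),[23,31); WM=30; [16,24) fires=19 [17,25) fires=16 [18,26) fires=16 [19,27) fires=15 [20,28) fires=15 [21,29) fires=18 [22,30) fires=25
i=16 t=25 v=9: DROP (t<30-0); WM=30
i=17 t=33 v=6: → [33,41),[32,40),[31,39),[30,38),[29,37),[28,36),[27,35),[26,34); WM=30
i=18 t=35 v=2: → [35,43),[34,42),[33,41),[32,40),[31,39),[30,38),[29,37),[28,36); WM=30
i=19 t=37 v=3: → [37,45),[36,44),[35,43),[34,42),[33,41),[32,40),[31,39),[30,38); WM=37; [23,31) fires=30 [24,32) fires=16 [25,33) fires=16 [26,34) fires=22 [27,35) fires=22 [28,36) fires=24 [29,37) fires=21
i=20 t=38 v=9: → [38,46),[37,45),[36,44),[35,43),[34,42),[33,41),[32,40),[31,39); WM=37
i=21 t=38 v=1: → [38,46),[37,45),[36,44),[35,43),[34,42),[33,41),[32,40),[31,39); WM=37
i=22 t=38 v=6: → [38,46),[37,45),[36,44),[35,43),[34,42),[33,41),[32,40),[31,39); WM=37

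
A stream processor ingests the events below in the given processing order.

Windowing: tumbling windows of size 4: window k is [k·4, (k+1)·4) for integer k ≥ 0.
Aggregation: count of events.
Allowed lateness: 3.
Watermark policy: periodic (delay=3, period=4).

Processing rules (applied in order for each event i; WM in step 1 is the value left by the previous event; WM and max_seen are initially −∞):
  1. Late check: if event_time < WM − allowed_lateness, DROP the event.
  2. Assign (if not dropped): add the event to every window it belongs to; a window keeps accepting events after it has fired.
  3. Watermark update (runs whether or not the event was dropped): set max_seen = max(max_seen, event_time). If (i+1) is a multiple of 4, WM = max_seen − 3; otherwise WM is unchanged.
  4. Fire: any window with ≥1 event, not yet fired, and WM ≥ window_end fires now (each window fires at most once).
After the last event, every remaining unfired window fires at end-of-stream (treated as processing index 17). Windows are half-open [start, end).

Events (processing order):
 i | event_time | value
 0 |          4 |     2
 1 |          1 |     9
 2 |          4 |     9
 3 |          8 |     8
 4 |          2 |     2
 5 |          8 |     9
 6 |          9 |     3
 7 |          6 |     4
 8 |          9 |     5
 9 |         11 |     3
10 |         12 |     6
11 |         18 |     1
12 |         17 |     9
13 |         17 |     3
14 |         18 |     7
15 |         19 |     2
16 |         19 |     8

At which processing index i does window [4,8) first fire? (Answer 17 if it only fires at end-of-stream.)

11

i=0 t=4 v=2: → [4,8); WM=−∞
i=1 t=1 v=9: → [0,4); WM=−∞
i=2 t=4 v=9: → [4,8); WM=−∞
i=3 t=8 v=8: → [8,12); WM=5; [0,4) fires=1
i=4 t=2 v=2: → [0,4); WM=5
i=5 t=8 v=9: → [8,12); WM=5
i=6 t=9 v=3: → [8,12); WM=5
i=7 t=6 v=4: → [4,8); WM=6
i=8 t=9 v=5: → [8,12); WM=6
i=9 t=11 v=3: → [8,12); WM=6
i=10 t=12 v=6: → [12,16); WM=6
i=11 t=18 v=1: → [16,20); WM=15; [4,8) fires=3 [8,12) fires=5
i=12 t=17 v=9: → [16,20); WM=15
i=13 t=17 v=3: → [16,20); WM=15
i=14 t=18 v=7: → [16,20); WM=15
i=15 t=19 v=2: → [16,20); WM=16; [12,16) fires=1
i=16 t=19 v=8: → [16,20); WM=16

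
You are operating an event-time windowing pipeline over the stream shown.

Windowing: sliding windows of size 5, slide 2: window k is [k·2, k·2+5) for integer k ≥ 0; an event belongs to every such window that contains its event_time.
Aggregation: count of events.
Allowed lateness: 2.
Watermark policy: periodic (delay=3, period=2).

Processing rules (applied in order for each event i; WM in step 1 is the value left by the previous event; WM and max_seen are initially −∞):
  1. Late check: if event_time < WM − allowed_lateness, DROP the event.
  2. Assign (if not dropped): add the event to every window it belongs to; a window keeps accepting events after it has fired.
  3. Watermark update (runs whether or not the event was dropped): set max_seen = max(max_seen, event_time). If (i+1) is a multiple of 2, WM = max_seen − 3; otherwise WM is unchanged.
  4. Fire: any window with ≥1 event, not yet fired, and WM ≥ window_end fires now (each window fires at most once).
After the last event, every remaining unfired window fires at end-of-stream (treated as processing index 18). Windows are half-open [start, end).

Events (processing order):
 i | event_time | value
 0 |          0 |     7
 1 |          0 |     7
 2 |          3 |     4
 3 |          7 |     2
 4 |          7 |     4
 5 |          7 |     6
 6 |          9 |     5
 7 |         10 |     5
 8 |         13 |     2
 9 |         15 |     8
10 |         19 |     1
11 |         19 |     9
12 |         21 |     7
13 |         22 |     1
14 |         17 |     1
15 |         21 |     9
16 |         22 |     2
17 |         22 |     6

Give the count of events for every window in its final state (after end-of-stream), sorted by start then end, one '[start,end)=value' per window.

i=0 t=0 v=7: → [0,5); WM=−∞
i=1 t=0 v=7: → [0,5); WM=-3
i=2 t=3 v=4: → [2,7),[0,5); WM=-3
i=3 t=7 v=2: → [6,11),[4,9); WM=4
i=4 t=7 v=4: → [6,11),[4,9); WM=4
i=5 t=7 v=6: → [6,11),[4,9); WM=4
i=6 t=9 v=5: → [8,13),[6,11); WM=4
i=7 t=10 v=5: → [10,15),[8,13),[6,11); WM=7; [0,5) fires=3 [2,7) fires=1
i=8 t=13 v=2: → [12,17),[10,15); WM=7
i=9 t=15 v=8: → [14,19),[12,17); WM=12; [4,9) fires=3 [6,11) fires=5
i=10 t=19 v=1: → [18,23),[16,21); WM=12
i=11 t=19 v=9: → [18,23),[16,21); WM=16; [8,13) fires=2 [10,15) fires=2
i=12 t=21 v=7: → [20,25),[18,23); WM=16
i=13 t=22 v=1: → [22,27),[20,25),[18,23); WM=19; [12,17) fires=2 [14,19) fires=1
i=14 t=17 v=1: → [16,21),[14,19); WM=19
i=15 t=21 v=9: → [20,25),[18,23); WM=19
i=16 t=22 v=2: → [22,27),[20,25),[18,23); WM=19
i=17 t=22 v=6: → [22,27),[20,25),[18,23); WM=19

[0,5)=3 [2,7)=1 [4,9)=3 [6,11)=5 [8,13)=2 [10,15)=2 [12,17)=2 [14,19)=2 [16,21)=3 [18,23)=7 [20,25)=5 [22,27)=3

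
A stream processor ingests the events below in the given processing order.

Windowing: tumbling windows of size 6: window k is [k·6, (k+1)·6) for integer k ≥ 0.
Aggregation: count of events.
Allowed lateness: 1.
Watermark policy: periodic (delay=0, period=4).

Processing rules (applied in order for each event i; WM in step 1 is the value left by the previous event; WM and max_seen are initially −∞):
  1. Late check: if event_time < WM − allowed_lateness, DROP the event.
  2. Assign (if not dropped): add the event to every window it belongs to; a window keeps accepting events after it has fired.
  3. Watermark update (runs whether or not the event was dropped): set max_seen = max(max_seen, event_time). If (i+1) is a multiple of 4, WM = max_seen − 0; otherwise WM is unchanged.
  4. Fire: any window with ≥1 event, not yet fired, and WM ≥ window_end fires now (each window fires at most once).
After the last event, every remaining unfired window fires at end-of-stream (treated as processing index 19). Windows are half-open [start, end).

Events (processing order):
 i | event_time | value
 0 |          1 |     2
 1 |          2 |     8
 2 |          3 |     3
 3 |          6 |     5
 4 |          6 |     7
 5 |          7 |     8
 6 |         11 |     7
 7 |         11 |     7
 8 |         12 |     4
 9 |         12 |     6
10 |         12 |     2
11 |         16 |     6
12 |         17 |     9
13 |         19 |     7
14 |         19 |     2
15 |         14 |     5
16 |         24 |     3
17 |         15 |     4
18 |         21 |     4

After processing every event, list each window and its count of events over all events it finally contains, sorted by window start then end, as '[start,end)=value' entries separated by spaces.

[0,6)=3 [6,12)=5 [12,18)=5 [18,24)=3 [24,30)=1

i=0 t=1 v=2: → [0,6); WM=−∞
i=1 t=2 v=8: → [0,6); WM=−∞
i=2 t=3 v=3: → [0,6); WM=−∞
i=3 t=6 v=5: → [6,12); WM=6; [0,6) fires=3
i=4 t=6 v=7: → [6,12); WM=6
i=5 t=7 v=8: → [6,12); WM=6
i=6 t=11 v=7: → [6,12); WM=6
i=7 t=11 v=7: → [6,12); WM=11
i=8 t=12 v=4: → [12,18); WM=11
i=9 t=12 v=6: → [12,18); WM=11
i=10 t=12 v=2: → [12,18); WM=11
i=11 t=16 v=6: → [12,18); WM=16; [6,12) fires=5
i=12 t=17 v=9: → [12,18); WM=16
i=13 t=19 v=7: → [18,24); WM=16
i=14 t=19 v=2: → [18,24); WM=16
i=15 t=14 v=5: DROP (t<16-1); WM=19; [12,18) fires=5
i=16 t=24 v=3: → [24,30); WM=19
i=17 t=15 v=4: DROP (t<19-1); WM=19
i=18 t=21 v=4: → [18,24); WM=19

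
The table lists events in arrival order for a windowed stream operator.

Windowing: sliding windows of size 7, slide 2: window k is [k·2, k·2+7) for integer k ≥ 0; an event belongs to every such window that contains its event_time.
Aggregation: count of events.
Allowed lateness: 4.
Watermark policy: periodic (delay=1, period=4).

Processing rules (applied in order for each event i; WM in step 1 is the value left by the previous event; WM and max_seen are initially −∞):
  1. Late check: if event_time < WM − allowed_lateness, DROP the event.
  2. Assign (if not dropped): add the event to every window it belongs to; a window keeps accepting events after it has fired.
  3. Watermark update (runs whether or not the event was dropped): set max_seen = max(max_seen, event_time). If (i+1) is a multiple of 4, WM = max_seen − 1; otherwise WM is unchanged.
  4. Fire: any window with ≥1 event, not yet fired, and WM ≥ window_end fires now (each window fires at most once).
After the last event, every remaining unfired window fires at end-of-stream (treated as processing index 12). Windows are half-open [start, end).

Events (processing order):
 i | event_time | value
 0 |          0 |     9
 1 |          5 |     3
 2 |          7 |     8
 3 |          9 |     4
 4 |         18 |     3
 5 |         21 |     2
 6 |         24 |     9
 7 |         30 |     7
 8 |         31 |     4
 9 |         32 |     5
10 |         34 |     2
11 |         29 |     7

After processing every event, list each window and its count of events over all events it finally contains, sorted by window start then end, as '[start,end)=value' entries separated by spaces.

[0,7)=2 [2,9)=2 [4,11)=3 [6,13)=2 [8,15)=1 [12,19)=1 [14,21)=1 [16,23)=2 [18,25)=3 [20,27)=2 [22,29)=1 [24,31)=3 [26,33)=4 [28,35)=5 [30,37)=4 [32,39)=2 [34,41)=1

i=0 t=0 v=9: → [0,7); WM=−∞
i=1 t=5 v=3: → [4,11),[2,9),[0,7); WM=−∞
i=2 t=7 v=8: → [6,13),[4,11),[2,9); WM=−∞
i=3 t=9 v=4: → [8,15),[6,13),[4,11); WM=8; [0,7) fires=2
i=4 t=18 v=3: → [18,25),[16,23),[14,21),[12,19); WM=8
i=5 t=21 v=2: → [20,27),[18,25),[16,23); WM=8
i=6 t=24 v=9: → [24,31),[22,29),[20,27),[18,25); WM=8
i=7 t=30 v=7: → [30,37),[28,35),[26,33),[24,31); WM=29; [2,9) fires=2 [4,11) fires=3 [6,13) fires=2 [8,15) fires=1 [12,19) fires=1 [14,21) fires=1 [16,23) fires=2 [18,25) fires=3 [20,27) fires=2 [22,29) fires=1
i=8 t=31 v=4: → [30,37),[28,35),[26,33); WM=29
i=9 t=32 v=5: → [32,39),[30,37),[28,35),[26,33); WM=29
i=10 t=34 v=2: → [34,41),[32,39),[30,37),[28,35); WM=29
i=11 t=29 v=7: → [28,35),[26,33),[24,31); WM=33; [24,31) fires=3 [26,33) fires=4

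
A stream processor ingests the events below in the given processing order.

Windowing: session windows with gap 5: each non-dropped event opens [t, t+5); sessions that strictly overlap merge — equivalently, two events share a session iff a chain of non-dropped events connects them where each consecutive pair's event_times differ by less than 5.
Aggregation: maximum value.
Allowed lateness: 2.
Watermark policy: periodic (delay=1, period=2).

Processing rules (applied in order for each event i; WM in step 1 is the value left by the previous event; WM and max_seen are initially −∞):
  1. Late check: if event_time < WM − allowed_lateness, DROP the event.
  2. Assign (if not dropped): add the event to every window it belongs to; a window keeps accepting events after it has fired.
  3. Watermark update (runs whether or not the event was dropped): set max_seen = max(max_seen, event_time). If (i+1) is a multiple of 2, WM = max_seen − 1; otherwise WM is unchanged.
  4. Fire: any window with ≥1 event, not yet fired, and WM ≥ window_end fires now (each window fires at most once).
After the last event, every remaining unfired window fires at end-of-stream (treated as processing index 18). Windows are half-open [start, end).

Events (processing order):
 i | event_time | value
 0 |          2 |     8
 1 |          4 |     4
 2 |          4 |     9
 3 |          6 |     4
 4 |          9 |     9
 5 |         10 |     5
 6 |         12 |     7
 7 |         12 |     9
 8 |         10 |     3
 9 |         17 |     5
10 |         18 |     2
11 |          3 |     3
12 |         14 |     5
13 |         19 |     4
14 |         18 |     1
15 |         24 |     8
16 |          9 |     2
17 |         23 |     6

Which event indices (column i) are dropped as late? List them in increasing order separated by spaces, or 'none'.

i=0 t=2 v=8: → [2,7); WM=−∞
i=1 t=4 v=4: → [2,9); WM=3
i=2 t=4 v=9: → [2,9); WM=3
i=3 t=6 v=4: → [2,11); WM=5
i=4 t=9 v=9: → [2,14); WM=5
i=5 t=10 v=5: → [2,15); WM=9
i=6 t=12 v=7: → [2,17); WM=9
i=7 t=12 v=9: → [2,17); WM=11
i=8 t=10 v=3: → [2,17); WM=11
i=9 t=17 v=5: → [17,22); WM=16
i=10 t=18 v=2: → [17,23); WM=16
i=11 t=3 v=3: DROP (t<16-2); WM=17
i=12 t=14 v=5: DROP (t<17-2); WM=17
i=13 t=19 v=4: → [17,24); WM=18
i=14 t=18 v=1: → [17,24); WM=18
i=15 t=24 v=8: → [24,29); WM=23
i=16 t=9 v=2: DROP (t<23-2); WM=23
i=17 t=23 v=6: → [17,29); WM=23

11 12 16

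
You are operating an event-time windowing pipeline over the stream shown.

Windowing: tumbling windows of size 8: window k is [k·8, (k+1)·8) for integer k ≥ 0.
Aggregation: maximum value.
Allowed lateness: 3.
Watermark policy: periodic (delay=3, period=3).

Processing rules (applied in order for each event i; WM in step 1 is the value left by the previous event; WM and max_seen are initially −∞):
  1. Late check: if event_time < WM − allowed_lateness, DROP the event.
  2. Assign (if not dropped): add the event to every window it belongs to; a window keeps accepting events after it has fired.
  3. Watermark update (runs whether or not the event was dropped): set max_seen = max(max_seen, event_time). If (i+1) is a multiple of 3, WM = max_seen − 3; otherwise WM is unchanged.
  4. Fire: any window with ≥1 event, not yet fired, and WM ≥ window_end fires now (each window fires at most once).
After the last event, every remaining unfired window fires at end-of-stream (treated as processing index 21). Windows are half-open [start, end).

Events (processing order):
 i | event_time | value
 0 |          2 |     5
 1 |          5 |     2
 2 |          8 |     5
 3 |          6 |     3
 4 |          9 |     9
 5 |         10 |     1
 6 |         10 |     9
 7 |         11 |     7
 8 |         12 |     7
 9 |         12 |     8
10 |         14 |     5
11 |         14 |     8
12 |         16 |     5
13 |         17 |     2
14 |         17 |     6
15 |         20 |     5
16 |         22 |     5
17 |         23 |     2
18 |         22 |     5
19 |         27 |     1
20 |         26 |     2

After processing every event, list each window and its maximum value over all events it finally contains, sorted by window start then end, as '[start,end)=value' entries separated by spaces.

i=0 t=2 v=5: → [0,8); WM=−∞
i=1 t=5 v=2: → [0,8); WM=−∞
i=2 t=8 v=5: → [8,16); WM=5
i=3 t=6 v=3: → [0,8); WM=5
i=4 t=9 v=9: → [8,16); WM=5
i=5 t=10 v=1: → [8,16); WM=7
i=6 t=10 v=9: → [8,16); WM=7
i=7 t=11 v=7: → [8,16); WM=7
i=8 t=12 v=7: → [8,16); WM=9; [0,8) fires=5
i=9 t=12 v=8: → [8,16); WM=9
i=10 t=14 v=5: → [8,16); WM=9
i=11 t=14 v=8: → [8,16); WM=11
i=12 t=16 v=5: → [16,24); WM=11
i=13 t=17 v=2: → [16,24); WM=11
i=14 t=17 v=6: → [16,24); WM=14
i=15 t=20 v=5: → [16,24); WM=14
i=16 t=22 v=5: → [16,24); WM=14
i=17 t=23 v=2: → [16,24); WM=20; [8,16) fires=9
i=18 t=22 v=5: → [16,24); WM=20
i=19 t=27 v=1: → [24,32); WM=20
i=20 t=26 v=2: → [24,32); WM=24; [16,24) fires=6

[0,8)=5 [8,16)=9 [16,24)=6 [24,32)=2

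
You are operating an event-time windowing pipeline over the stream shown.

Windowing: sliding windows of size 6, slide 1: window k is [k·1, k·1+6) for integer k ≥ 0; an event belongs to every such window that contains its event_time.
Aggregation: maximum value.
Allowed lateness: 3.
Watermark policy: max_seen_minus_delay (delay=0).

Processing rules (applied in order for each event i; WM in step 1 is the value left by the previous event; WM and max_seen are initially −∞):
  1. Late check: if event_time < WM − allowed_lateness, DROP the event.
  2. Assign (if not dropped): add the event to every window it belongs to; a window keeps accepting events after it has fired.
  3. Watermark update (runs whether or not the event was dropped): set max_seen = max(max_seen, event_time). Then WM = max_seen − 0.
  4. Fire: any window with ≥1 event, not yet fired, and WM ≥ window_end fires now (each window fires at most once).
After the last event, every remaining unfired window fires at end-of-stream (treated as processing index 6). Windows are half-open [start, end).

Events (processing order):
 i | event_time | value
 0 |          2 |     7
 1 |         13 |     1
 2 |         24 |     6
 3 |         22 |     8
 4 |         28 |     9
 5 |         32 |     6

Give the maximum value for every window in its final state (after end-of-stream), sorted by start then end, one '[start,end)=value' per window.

i=0 t=2 v=7: → [2,8),[1,7),[0,6); WM=2
i=1 t=13 v=1: → [13,19),[12,18),[11,17),[10,16),[9,15),[8,14); WM=13; [0,6) fires=7 [1,7) fires=7 [2,8) fires=7
i=2 t=24 v=6: → [24,30),[23,29),[22,28),[21,27),[20,26),[19,25); WM=24; [8,14) fires=1 [9,15) fires=1 [10,16) fires=1 [11,17) fires=1 [12,18) fires=1 [13,19) fires=1
i=3 t=22 v=8: → [22,28),[21,27),[20,26),[19,25),[18,24),[17,23); WM=24; [17,23) fires=8 [18,24) fires=8
i=4 t=28 v=9: → [28,34),[27,33),[26,32),[25,31),[24,30),[23,29); WM=28; [19,25) fires=8 [20,26) fires=8 [21,27) fires=8 [22,28) fires=8
i=5 t=32 v=6: → [32,38),[31,37),[30,36),[29,35),[28,34),[27,33); WM=32; [23,29) fires=9 [24,30) fires=9 [25,31) fires=9 [26,32) fires=9

[0,6)=7 [1,7)=7 [2,8)=7 [8,14)=1 [9,15)=1 [10,16)=1 [11,17)=1 [12,18)=1 [13,19)=1 [17,23)=8 [18,24)=8 [19,25)=8 [20,26)=8 [21,27)=8 [22,28)=8 [23,29)=9 [24,30)=9 [25,31)=9 [26,32)=9 [27,33)=9 [28,34)=9 [29,35)=6 [30,36)=6 [31,37)=6 [32,38)=6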